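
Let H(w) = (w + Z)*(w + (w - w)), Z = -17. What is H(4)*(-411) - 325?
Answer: 21047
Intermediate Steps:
H(w) = w*(-17 + w) (H(w) = (w - 17)*(w + (w - w)) = (-17 + w)*(w + 0) = (-17 + w)*w = w*(-17 + w))
H(4)*(-411) - 325 = (4*(-17 + 4))*(-411) - 325 = (4*(-13))*(-411) - 325 = -52*(-411) - 325 = 21372 - 325 = 21047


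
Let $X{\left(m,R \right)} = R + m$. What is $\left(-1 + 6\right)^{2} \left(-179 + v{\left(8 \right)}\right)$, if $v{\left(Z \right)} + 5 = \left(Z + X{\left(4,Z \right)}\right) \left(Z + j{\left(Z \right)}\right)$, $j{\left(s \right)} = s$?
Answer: $3400$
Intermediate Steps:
$v{\left(Z \right)} = -5 + 2 Z \left(4 + 2 Z\right)$ ($v{\left(Z \right)} = -5 + \left(Z + \left(Z + 4\right)\right) \left(Z + Z\right) = -5 + \left(Z + \left(4 + Z\right)\right) 2 Z = -5 + \left(4 + 2 Z\right) 2 Z = -5 + 2 Z \left(4 + 2 Z\right)$)
$\left(-1 + 6\right)^{2} \left(-179 + v{\left(8 \right)}\right) = \left(-1 + 6\right)^{2} \left(-179 + \left(-5 + 4 \cdot 8^{2} + 8 \cdot 8\right)\right) = 5^{2} \left(-179 + \left(-5 + 4 \cdot 64 + 64\right)\right) = 25 \left(-179 + \left(-5 + 256 + 64\right)\right) = 25 \left(-179 + 315\right) = 25 \cdot 136 = 3400$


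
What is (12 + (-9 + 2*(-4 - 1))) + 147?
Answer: 140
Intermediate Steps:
(12 + (-9 + 2*(-4 - 1))) + 147 = (12 + (-9 + 2*(-5))) + 147 = (12 + (-9 - 10)) + 147 = (12 - 19) + 147 = -7 + 147 = 140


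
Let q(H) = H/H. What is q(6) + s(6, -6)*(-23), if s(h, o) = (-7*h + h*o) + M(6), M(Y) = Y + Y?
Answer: 1519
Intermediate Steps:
M(Y) = 2*Y
s(h, o) = 12 - 7*h + h*o (s(h, o) = (-7*h + h*o) + 2*6 = (-7*h + h*o) + 12 = 12 - 7*h + h*o)
q(H) = 1
q(6) + s(6, -6)*(-23) = 1 + (12 - 7*6 + 6*(-6))*(-23) = 1 + (12 - 42 - 36)*(-23) = 1 - 66*(-23) = 1 + 1518 = 1519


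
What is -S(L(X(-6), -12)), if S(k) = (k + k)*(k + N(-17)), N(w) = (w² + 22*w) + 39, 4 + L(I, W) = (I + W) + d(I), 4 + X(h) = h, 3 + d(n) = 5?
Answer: -3360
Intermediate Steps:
d(n) = 2 (d(n) = -3 + 5 = 2)
X(h) = -4 + h
L(I, W) = -2 + I + W (L(I, W) = -4 + ((I + W) + 2) = -4 + (2 + I + W) = -2 + I + W)
N(w) = 39 + w² + 22*w
S(k) = 2*k*(-46 + k) (S(k) = (k + k)*(k + (39 + (-17)² + 22*(-17))) = (2*k)*(k + (39 + 289 - 374)) = (2*k)*(k - 46) = (2*k)*(-46 + k) = 2*k*(-46 + k))
-S(L(X(-6), -12)) = -2*(-2 + (-4 - 6) - 12)*(-46 + (-2 + (-4 - 6) - 12)) = -2*(-2 - 10 - 12)*(-46 + (-2 - 10 - 12)) = -2*(-24)*(-46 - 24) = -2*(-24)*(-70) = -1*3360 = -3360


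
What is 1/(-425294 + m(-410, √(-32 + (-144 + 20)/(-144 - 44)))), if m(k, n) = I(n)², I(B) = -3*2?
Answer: -1/425258 ≈ -2.3515e-6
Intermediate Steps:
I(B) = -6
m(k, n) = 36 (m(k, n) = (-6)² = 36)
1/(-425294 + m(-410, √(-32 + (-144 + 20)/(-144 - 44)))) = 1/(-425294 + 36) = 1/(-425258) = -1/425258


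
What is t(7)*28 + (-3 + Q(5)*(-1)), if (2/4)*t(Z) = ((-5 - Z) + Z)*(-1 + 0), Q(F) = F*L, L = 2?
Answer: 267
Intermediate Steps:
Q(F) = 2*F (Q(F) = F*2 = 2*F)
t(Z) = 10 (t(Z) = 2*(((-5 - Z) + Z)*(-1 + 0)) = 2*(-5*(-1)) = 2*5 = 10)
t(7)*28 + (-3 + Q(5)*(-1)) = 10*28 + (-3 + (2*5)*(-1)) = 280 + (-3 + 10*(-1)) = 280 + (-3 - 10) = 280 - 13 = 267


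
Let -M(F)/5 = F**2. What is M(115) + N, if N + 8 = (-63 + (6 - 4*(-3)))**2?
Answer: -64108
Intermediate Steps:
M(F) = -5*F**2
N = 2017 (N = -8 + (-63 + (6 - 4*(-3)))**2 = -8 + (-63 + (6 + 12))**2 = -8 + (-63 + 18)**2 = -8 + (-45)**2 = -8 + 2025 = 2017)
M(115) + N = -5*115**2 + 2017 = -5*13225 + 2017 = -66125 + 2017 = -64108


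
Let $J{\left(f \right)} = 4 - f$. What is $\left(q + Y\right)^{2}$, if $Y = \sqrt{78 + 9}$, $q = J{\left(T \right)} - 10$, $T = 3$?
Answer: $\left(9 - \sqrt{87}\right)^{2} \approx 0.10718$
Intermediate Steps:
$q = -9$ ($q = \left(4 - 3\right) - 10 = 1 - 10 = -9$)
$Y = \sqrt{87} \approx 9.3274$
$\left(q + Y\right)^{2} = \left(-9 + \sqrt{87}\right)^{2}$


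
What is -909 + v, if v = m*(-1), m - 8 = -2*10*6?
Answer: -797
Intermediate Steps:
m = -112 (m = 8 - 2*10*6 = 8 - 20*6 = 8 - 120 = -112)
v = 112 (v = -112*(-1) = 112)
-909 + v = -909 + 112 = -797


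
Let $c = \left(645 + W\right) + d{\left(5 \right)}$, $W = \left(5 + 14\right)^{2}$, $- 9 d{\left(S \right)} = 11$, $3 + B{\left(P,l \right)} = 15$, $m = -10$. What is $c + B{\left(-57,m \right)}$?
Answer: $\frac{9151}{9} \approx 1016.8$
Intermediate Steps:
$B{\left(P,l \right)} = 12$ ($B{\left(P,l \right)} = -3 + 15 = 12$)
$d{\left(S \right)} = - \frac{11}{9}$ ($d{\left(S \right)} = \left(- \frac{1}{9}\right) 11 = - \frac{11}{9}$)
$W = 361$ ($W = 19^{2} = 361$)
$c = \frac{9043}{9}$ ($c = \left(645 + 361\right) - \frac{11}{9} = 1006 - \frac{11}{9} = \frac{9043}{9} \approx 1004.8$)
$c + B{\left(-57,m \right)} = \frac{9043}{9} + 12 = \frac{9151}{9}$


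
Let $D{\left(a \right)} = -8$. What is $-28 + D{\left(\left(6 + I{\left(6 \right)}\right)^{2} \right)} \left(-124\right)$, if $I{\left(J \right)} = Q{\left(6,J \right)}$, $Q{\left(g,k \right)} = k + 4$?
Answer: $964$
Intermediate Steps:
$Q{\left(g,k \right)} = 4 + k$
$I{\left(J \right)} = 4 + J$
$-28 + D{\left(\left(6 + I{\left(6 \right)}\right)^{2} \right)} \left(-124\right) = -28 - -992 = -28 + 992 = 964$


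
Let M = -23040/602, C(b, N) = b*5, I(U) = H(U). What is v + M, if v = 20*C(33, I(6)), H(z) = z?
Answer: 981780/301 ≈ 3261.7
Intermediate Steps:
I(U) = U
C(b, N) = 5*b
v = 3300 (v = 20*(5*33) = 20*165 = 3300)
M = -11520/301 (M = -23040/602 = -40*288/301 = -11520/301 ≈ -38.272)
v + M = 3300 - 11520/301 = 981780/301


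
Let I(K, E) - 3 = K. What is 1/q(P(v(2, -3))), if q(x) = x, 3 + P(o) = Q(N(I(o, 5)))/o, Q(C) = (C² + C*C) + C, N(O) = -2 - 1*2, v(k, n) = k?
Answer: 1/11 ≈ 0.090909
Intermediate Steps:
I(K, E) = 3 + K
N(O) = -4 (N(O) = -2 - 2 = -4)
Q(C) = C + 2*C² (Q(C) = (C² + C²) + C = 2*C² + C = C + 2*C²)
P(o) = -3 + 28/o (P(o) = -3 + (-4*(1 + 2*(-4)))/o = -3 + (-4*(1 - 8))/o = -3 + (-4*(-7))/o = -3 + 28/o)
1/q(P(v(2, -3))) = 1/(-3 + 28/2) = 1/(-3 + 28*(½)) = 1/(-3 + 14) = 1/11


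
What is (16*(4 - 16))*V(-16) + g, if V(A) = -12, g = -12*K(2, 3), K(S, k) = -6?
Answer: 2376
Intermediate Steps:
g = 72 (g = -12*(-6) = 72)
(16*(4 - 16))*V(-16) + g = (16*(4 - 16))*(-12) + 72 = (16*(-12))*(-12) + 72 = -192*(-12) + 72 = 2304 + 72 = 2376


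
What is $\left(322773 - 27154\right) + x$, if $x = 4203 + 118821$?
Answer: $418643$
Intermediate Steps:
$x = 123024$
$\left(322773 - 27154\right) + x = \left(322773 - 27154\right) + 123024 = 295619 + 123024 = 418643$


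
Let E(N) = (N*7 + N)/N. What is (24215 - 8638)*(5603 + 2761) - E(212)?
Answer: 130286020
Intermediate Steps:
E(N) = 8 (E(N) = (7*N + N)/N = (8*N)/N = 8)
(24215 - 8638)*(5603 + 2761) - E(212) = (24215 - 8638)*(5603 + 2761) - 1*8 = 15577*8364 - 8 = 130286028 - 8 = 130286020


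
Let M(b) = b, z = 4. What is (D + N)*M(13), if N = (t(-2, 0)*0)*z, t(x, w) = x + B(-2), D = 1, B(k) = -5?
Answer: 13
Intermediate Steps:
t(x, w) = -5 + x (t(x, w) = x - 5 = -5 + x)
N = 0 (N = ((-5 - 2)*0)*4 = -7*0*4 = 0*4 = 0)
(D + N)*M(13) = (1 + 0)*13 = 1*13 = 13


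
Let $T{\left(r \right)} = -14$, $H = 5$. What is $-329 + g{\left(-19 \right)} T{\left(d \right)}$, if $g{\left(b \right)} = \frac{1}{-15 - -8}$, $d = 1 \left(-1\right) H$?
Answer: $-327$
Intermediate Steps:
$d = -5$ ($d = 1 \left(-1\right) 5 = \left(-1\right) 5 = -5$)
$g{\left(b \right)} = - \frac{1}{7}$ ($g{\left(b \right)} = \frac{1}{-15 + 8} = \frac{1}{-7} = - \frac{1}{7}$)
$-329 + g{\left(-19 \right)} T{\left(d \right)} = -329 - -2 = -329 + 2 = -327$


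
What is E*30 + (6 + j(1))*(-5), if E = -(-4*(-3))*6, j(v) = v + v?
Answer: -2200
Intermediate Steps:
j(v) = 2*v
E = -72 (E = -12*6 = -1*72 = -72)
E*30 + (6 + j(1))*(-5) = -72*30 + (6 + 2*1)*(-5) = -2160 + (6 + 2)*(-5) = -2160 + 8*(-5) = -2160 - 40 = -2200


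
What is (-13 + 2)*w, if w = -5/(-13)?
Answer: -55/13 ≈ -4.2308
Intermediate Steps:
w = 5/13 (w = -5*(-1/13) = 5/13 ≈ 0.38462)
(-13 + 2)*w = (-13 + 2)*(5/13) = -11*5/13 = -55/13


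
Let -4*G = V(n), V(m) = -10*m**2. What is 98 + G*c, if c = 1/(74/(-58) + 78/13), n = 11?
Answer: 44397/274 ≈ 162.03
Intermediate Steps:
c = 29/137 (c = 1/(74*(-1/58) + 78*(1/13)) = 1/(-37/29 + 6) = 1/(137/29) = 29/137 ≈ 0.21168)
G = 605/2 (G = -(-5)*11**2/2 = -(-5)*121/2 = -1/4*(-1210) = 605/2 ≈ 302.50)
98 + G*c = 98 + (605/2)*(29/137) = 98 + 17545/274 = 44397/274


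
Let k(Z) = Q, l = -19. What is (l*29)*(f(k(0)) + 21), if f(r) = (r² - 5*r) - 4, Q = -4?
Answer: -29203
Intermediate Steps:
k(Z) = -4
f(r) = -4 + r² - 5*r
(l*29)*(f(k(0)) + 21) = (-19*29)*((-4 + (-4)² - 5*(-4)) + 21) = -551*((-4 + 16 + 20) + 21) = -551*(32 + 21) = -551*53 = -29203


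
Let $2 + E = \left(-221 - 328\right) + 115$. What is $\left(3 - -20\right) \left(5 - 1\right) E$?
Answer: $-40112$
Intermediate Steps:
$E = -436$ ($E = -2 + \left(\left(-221 - 328\right) + 115\right) = -2 + \left(-549 + 115\right) = -2 - 434 = -436$)
$\left(3 - -20\right) \left(5 - 1\right) E = \left(3 - -20\right) \left(5 - 1\right) \left(-436\right) = \left(3 + 20\right) 4 \left(-436\right) = 23 \cdot 4 \left(-436\right) = 92 \left(-436\right) = -40112$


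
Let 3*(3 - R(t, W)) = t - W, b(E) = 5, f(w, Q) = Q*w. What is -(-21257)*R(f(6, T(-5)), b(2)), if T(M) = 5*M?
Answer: 3486148/3 ≈ 1.1621e+6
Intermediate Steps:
R(t, W) = 3 - t/3 + W/3 (R(t, W) = 3 - (t - W)/3 = 3 + (-t/3 + W/3) = 3 - t/3 + W/3)
-(-21257)*R(f(6, T(-5)), b(2)) = -(-21257)*(3 - 5*(-5)*6/3 + (⅓)*5) = -(-21257)*(3 - (-25)*6/3 + 5/3) = -(-21257)*(3 - ⅓*(-150) + 5/3) = -(-21257)*(3 + 50 + 5/3) = -(-21257)*164/3 = -1*(-3486148/3) = 3486148/3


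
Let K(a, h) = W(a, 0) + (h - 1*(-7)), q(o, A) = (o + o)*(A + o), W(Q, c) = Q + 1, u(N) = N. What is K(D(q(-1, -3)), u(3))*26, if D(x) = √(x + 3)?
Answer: 286 + 26*√11 ≈ 372.23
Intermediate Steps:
W(Q, c) = 1 + Q
q(o, A) = 2*o*(A + o) (q(o, A) = (2*o)*(A + o) = 2*o*(A + o))
D(x) = √(3 + x)
K(a, h) = 8 + a + h (K(a, h) = (1 + a) + (h - 1*(-7)) = (1 + a) + (h + 7) = (1 + a) + (7 + h) = 8 + a + h)
K(D(q(-1, -3)), u(3))*26 = (8 + √(3 + 2*(-1)*(-3 - 1)) + 3)*26 = (8 + √(3 + 2*(-1)*(-4)) + 3)*26 = (8 + √(3 + 8) + 3)*26 = (8 + √11 + 3)*26 = (11 + √11)*26 = 286 + 26*√11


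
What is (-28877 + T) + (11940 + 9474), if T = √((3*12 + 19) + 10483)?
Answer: -7463 + √10538 ≈ -7360.3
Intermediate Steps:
T = √10538 (T = √((36 + 19) + 10483) = √(55 + 10483) = √10538 ≈ 102.65)
(-28877 + T) + (11940 + 9474) = (-28877 + √10538) + (11940 + 9474) = (-28877 + √10538) + 21414 = -7463 + √10538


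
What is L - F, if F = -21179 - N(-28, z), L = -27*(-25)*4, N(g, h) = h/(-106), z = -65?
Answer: 2531239/106 ≈ 23880.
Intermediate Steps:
N(g, h) = -h/106 (N(g, h) = h*(-1/106) = -h/106)
L = 2700 (L = 675*4 = 2700)
F = -2245039/106 (F = -21179 - (-1)*(-65)/106 = -21179 - 1*65/106 = -21179 - 65/106 = -2245039/106 ≈ -21180.)
L - F = 2700 - 1*(-2245039/106) = 2700 + 2245039/106 = 2531239/106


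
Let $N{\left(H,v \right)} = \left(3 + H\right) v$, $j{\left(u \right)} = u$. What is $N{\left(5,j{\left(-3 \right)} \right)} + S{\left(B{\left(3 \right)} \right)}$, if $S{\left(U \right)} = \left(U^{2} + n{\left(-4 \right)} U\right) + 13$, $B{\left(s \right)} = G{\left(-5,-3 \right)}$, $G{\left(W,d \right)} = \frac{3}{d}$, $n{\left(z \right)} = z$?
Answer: $-6$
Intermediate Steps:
$N{\left(H,v \right)} = v \left(3 + H\right)$
$B{\left(s \right)} = -1$ ($B{\left(s \right)} = \frac{3}{-3} = 3 \left(- \frac{1}{3}\right) = -1$)
$S{\left(U \right)} = 13 + U^{2} - 4 U$ ($S{\left(U \right)} = \left(U^{2} - 4 U\right) + 13 = 13 + U^{2} - 4 U$)
$N{\left(5,j{\left(-3 \right)} \right)} + S{\left(B{\left(3 \right)} \right)} = - 3 \left(3 + 5\right) + \left(13 + \left(-1\right)^{2} - -4\right) = \left(-3\right) 8 + \left(13 + 1 + 4\right) = -24 + 18 = -6$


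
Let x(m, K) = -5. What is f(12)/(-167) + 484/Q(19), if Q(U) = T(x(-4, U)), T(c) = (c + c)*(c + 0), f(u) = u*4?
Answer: 39214/4175 ≈ 9.3926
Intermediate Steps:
f(u) = 4*u
T(c) = 2*c² (T(c) = (2*c)*c = 2*c²)
Q(U) = 50 (Q(U) = 2*(-5)² = 2*25 = 50)
f(12)/(-167) + 484/Q(19) = (4*12)/(-167) + 484/50 = 48*(-1/167) + 484*(1/50) = -48/167 + 242/25 = 39214/4175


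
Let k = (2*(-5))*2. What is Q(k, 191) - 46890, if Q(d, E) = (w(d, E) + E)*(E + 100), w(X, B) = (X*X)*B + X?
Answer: 22235271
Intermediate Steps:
w(X, B) = X + B*X**2 (w(X, B) = X**2*B + X = B*X**2 + X = X + B*X**2)
k = -20 (k = -10*2 = -20)
Q(d, E) = (100 + E)*(E + d*(1 + E*d)) (Q(d, E) = (d*(1 + E*d) + E)*(E + 100) = (E + d*(1 + E*d))*(100 + E) = (100 + E)*(E + d*(1 + E*d)))
Q(k, 191) - 46890 = (191**2 + 100*191 + 100*(-20)*(1 + 191*(-20)) + 191*(-20)*(1 + 191*(-20))) - 46890 = (36481 + 19100 + 100*(-20)*(1 - 3820) + 191*(-20)*(1 - 3820)) - 46890 = (36481 + 19100 + 100*(-20)*(-3819) + 191*(-20)*(-3819)) - 46890 = (36481 + 19100 + 7638000 + 14588580) - 46890 = 22282161 - 46890 = 22235271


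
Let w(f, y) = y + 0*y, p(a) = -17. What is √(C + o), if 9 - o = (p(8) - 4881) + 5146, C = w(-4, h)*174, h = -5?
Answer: I*√1109 ≈ 33.302*I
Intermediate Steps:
w(f, y) = y (w(f, y) = y + 0 = y)
C = -870 (C = -5*174 = -870)
o = -239 (o = 9 - ((-17 - 4881) + 5146) = 9 - (-4898 + 5146) = 9 - 1*248 = 9 - 248 = -239)
√(C + o) = √(-870 - 239) = √(-1109) = I*√1109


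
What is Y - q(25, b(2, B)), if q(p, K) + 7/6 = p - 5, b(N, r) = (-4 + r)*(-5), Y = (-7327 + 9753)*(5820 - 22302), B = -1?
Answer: -239912105/6 ≈ -3.9985e+7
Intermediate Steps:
Y = -39985332 (Y = 2426*(-16482) = -39985332)
b(N, r) = 20 - 5*r
q(p, K) = -37/6 + p (q(p, K) = -7/6 + (p - 5) = -7/6 + (-5 + p) = -37/6 + p)
Y - q(25, b(2, B)) = -39985332 - (-37/6 + 25) = -39985332 - 1*113/6 = -39985332 - 113/6 = -239912105/6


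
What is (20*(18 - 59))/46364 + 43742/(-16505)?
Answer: -510397047/191309455 ≈ -2.6679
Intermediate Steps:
(20*(18 - 59))/46364 + 43742/(-16505) = (20*(-41))*(1/46364) + 43742*(-1/16505) = -820*1/46364 - 43742/16505 = -205/11591 - 43742/16505 = -510397047/191309455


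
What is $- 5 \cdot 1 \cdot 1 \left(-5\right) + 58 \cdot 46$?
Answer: $2693$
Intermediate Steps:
$- 5 \cdot 1 \cdot 1 \left(-5\right) + 58 \cdot 46 = - 5 \cdot 1 \left(-5\right) + 2668 = \left(-5\right) \left(-5\right) + 2668 = 25 + 2668 = 2693$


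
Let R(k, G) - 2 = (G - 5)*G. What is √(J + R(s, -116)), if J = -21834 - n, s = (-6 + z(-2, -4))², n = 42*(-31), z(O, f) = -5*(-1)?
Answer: I*√6494 ≈ 80.585*I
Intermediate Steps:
z(O, f) = 5
n = -1302
s = 1 (s = (-6 + 5)² = (-1)² = 1)
J = -20532 (J = -21834 - 1*(-1302) = -21834 + 1302 = -20532)
R(k, G) = 2 + G*(-5 + G) (R(k, G) = 2 + (G - 5)*G = 2 + (-5 + G)*G = 2 + G*(-5 + G))
√(J + R(s, -116)) = √(-20532 + (2 + (-116)² - 5*(-116))) = √(-20532 + (2 + 13456 + 580)) = √(-20532 + 14038) = √(-6494) = I*√6494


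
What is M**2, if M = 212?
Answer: 44944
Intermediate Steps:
M**2 = 212**2 = 44944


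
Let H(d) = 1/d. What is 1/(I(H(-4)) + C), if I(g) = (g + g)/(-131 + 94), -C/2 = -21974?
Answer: 74/3252153 ≈ 2.2754e-5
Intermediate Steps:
C = 43948 (C = -2*(-21974) = 43948)
I(g) = -2*g/37 (I(g) = (2*g)/(-37) = (2*g)*(-1/37) = -2*g/37)
1/(I(H(-4)) + C) = 1/(-2/37/(-4) + 43948) = 1/(-2/37*(-¼) + 43948) = 1/(1/74 + 43948) = 1/(3252153/74) = 74/3252153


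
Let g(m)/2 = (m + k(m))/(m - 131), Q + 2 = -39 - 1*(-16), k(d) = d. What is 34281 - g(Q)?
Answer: 1336934/39 ≈ 34280.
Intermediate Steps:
Q = -25 (Q = -2 + (-39 - 1*(-16)) = -2 + (-39 + 16) = -2 - 23 = -25)
g(m) = 4*m/(-131 + m) (g(m) = 2*((m + m)/(m - 131)) = 2*((2*m)/(-131 + m)) = 2*(2*m/(-131 + m)) = 4*m/(-131 + m))
34281 - g(Q) = 34281 - 4*(-25)/(-131 - 25) = 34281 - 4*(-25)/(-156) = 34281 - 4*(-25)*(-1)/156 = 34281 - 1*25/39 = 34281 - 25/39 = 1336934/39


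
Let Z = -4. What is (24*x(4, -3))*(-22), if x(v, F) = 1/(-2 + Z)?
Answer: 88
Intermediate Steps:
x(v, F) = -⅙ (x(v, F) = 1/(-2 - 4) = 1/(-6) = -⅙)
(24*x(4, -3))*(-22) = (24*(-⅙))*(-22) = -4*(-22) = 88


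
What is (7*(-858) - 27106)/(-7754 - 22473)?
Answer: 33112/30227 ≈ 1.0954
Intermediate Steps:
(7*(-858) - 27106)/(-7754 - 22473) = (-6006 - 27106)/(-30227) = -33112*(-1/30227) = 33112/30227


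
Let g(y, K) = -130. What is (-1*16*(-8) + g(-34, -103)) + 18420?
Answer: 18418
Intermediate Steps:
(-1*16*(-8) + g(-34, -103)) + 18420 = (-1*16*(-8) - 130) + 18420 = (-16*(-8) - 130) + 18420 = (128 - 130) + 18420 = -2 + 18420 = 18418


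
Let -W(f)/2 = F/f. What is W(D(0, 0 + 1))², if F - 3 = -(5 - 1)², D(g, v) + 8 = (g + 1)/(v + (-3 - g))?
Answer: 2704/289 ≈ 9.3564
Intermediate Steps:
D(g, v) = -8 + (1 + g)/(-3 + v - g) (D(g, v) = -8 + (g + 1)/(v + (-3 - g)) = -8 + (1 + g)/(-3 + v - g))
F = -13 (F = 3 - (5 - 1)² = 3 - 1*4² = 3 - 1*16 = 3 - 16 = -13)
W(f) = 26/f (W(f) = -(-26)/f = 26/f)
W(D(0, 0 + 1))² = (26/(((-25 - 9*0 + 8*(0 + 1))/(3 + 0 - (0 + 1)))))² = (26/(((-25 + 0 + 8*1)/(3 + 0 - 1*1))))² = (26/(((-25 + 0 + 8)/(3 + 0 - 1))))² = (26/((-17/2)))² = (26/(((½)*(-17))))² = (26/(-17/2))² = (26*(-2/17))² = (-52/17)² = 2704/289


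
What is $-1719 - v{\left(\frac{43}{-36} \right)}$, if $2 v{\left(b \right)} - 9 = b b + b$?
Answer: $- \frac{4467613}{2592} \approx -1723.6$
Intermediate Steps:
$v{\left(b \right)} = \frac{9}{2} + \frac{b}{2} + \frac{b^{2}}{2}$ ($v{\left(b \right)} = \frac{9}{2} + \frac{b b + b}{2} = \frac{9}{2} + \frac{b^{2} + b}{2} = \frac{9}{2} + \frac{b + b^{2}}{2} = \frac{9}{2} + \left(\frac{b}{2} + \frac{b^{2}}{2}\right) = \frac{9}{2} + \frac{b}{2} + \frac{b^{2}}{2}$)
$-1719 - v{\left(\frac{43}{-36} \right)} = -1719 - \left(\frac{9}{2} + \frac{43 \frac{1}{-36}}{2} + \frac{\left(\frac{43}{-36}\right)^{2}}{2}\right) = -1719 - \left(\frac{9}{2} + \frac{43 \left(- \frac{1}{36}\right)}{2} + \frac{\left(43 \left(- \frac{1}{36}\right)\right)^{2}}{2}\right) = -1719 - \left(\frac{9}{2} + \frac{1}{2} \left(- \frac{43}{36}\right) + \frac{\left(- \frac{43}{36}\right)^{2}}{2}\right) = -1719 - \left(\frac{9}{2} - \frac{43}{72} + \frac{1}{2} \cdot \frac{1849}{1296}\right) = -1719 - \left(\frac{9}{2} - \frac{43}{72} + \frac{1849}{2592}\right) = -1719 - \frac{11965}{2592} = - \frac{4467613}{2592}$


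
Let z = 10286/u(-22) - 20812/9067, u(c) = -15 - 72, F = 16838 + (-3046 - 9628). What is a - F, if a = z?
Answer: -3379757762/788829 ≈ -4284.5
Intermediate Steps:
F = 4164 (F = 16838 - 12674 = 4164)
u(c) = -87
z = -95073806/788829 (z = 10286/(-87) - 20812/9067 = 10286*(-1/87) - 20812*1/9067 = -10286/87 - 20812/9067 = -95073806/788829 ≈ -120.53)
a = -95073806/788829 ≈ -120.53
a - F = -95073806/788829 - 1*4164 = -95073806/788829 - 4164 = -3379757762/788829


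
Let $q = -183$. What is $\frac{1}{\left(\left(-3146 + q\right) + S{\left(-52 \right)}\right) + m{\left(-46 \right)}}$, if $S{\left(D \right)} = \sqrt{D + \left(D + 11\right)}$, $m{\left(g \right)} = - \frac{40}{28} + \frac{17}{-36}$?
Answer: $- \frac{6823404}{22728272311} - \frac{63504 i \sqrt{93}}{704576441641} \approx -0.00030022 - 8.6919 \cdot 10^{-7} i$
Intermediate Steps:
$m{\left(g \right)} = - \frac{479}{252}$ ($m{\left(g \right)} = \left(-40\right) \frac{1}{28} + 17 \left(- \frac{1}{36}\right) = - \frac{10}{7} - \frac{17}{36} = - \frac{479}{252}$)
$S{\left(D \right)} = \sqrt{11 + 2 D}$ ($S{\left(D \right)} = \sqrt{D + \left(11 + D\right)} = \sqrt{11 + 2 D}$)
$\frac{1}{\left(\left(-3146 + q\right) + S{\left(-52 \right)}\right) + m{\left(-46 \right)}} = \frac{1}{\left(\left(-3146 - 183\right) + \sqrt{11 + 2 \left(-52\right)}\right) - \frac{479}{252}} = \frac{1}{\left(-3329 + \sqrt{11 - 104}\right) - \frac{479}{252}} = \frac{1}{\left(-3329 + \sqrt{-93}\right) - \frac{479}{252}} = \frac{1}{\left(-3329 + i \sqrt{93}\right) - \frac{479}{252}} = \frac{1}{- \frac{839387}{252} + i \sqrt{93}}$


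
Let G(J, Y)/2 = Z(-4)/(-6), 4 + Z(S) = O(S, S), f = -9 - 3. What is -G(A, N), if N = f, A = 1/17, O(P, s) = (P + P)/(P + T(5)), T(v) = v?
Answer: -4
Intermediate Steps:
O(P, s) = 2*P/(5 + P) (O(P, s) = (P + P)/(P + 5) = (2*P)/(5 + P) = 2*P/(5 + P))
A = 1/17 ≈ 0.058824
f = -12
Z(S) = -4 + 2*S/(5 + S)
N = -12
G(J, Y) = 4 (G(J, Y) = 2*((2*(-10 - 1*(-4))/(5 - 4))/(-6)) = 2*((2*(-10 + 4)/1)*(-⅙)) = 2*((2*1*(-6))*(-⅙)) = 2*(-12*(-⅙)) = 2*2 = 4)
-G(A, N) = -1*4 = -4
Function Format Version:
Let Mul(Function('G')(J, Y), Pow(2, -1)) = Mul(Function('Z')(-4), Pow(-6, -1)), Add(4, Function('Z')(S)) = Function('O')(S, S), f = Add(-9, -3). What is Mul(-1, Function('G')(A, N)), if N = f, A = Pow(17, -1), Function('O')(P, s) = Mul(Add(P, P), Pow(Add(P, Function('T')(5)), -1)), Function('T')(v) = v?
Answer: -4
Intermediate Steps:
Function('O')(P, s) = Mul(2, P, Pow(Add(5, P), -1)) (Function('O')(P, s) = Mul(Add(P, P), Pow(Add(P, 5), -1)) = Mul(Mul(2, P), Pow(Add(5, P), -1)) = Mul(2, P, Pow(Add(5, P), -1)))
A = Rational(1, 17) ≈ 0.058824
f = -12
Function('Z')(S) = Add(-4, Mul(2, S, Pow(Add(5, S), -1)))
N = -12
Function('G')(J, Y) = 4 (Function('G')(J, Y) = Mul(2, Mul(Mul(2, Pow(Add(5, -4), -1), Add(-10, Mul(-1, -4))), Pow(-6, -1))) = Mul(2, Mul(Mul(2, Pow(1, -1), Add(-10, 4)), Rational(-1, 6))) = Mul(2, Mul(Mul(2, 1, -6), Rational(-1, 6))) = Mul(2, Mul(-12, Rational(-1, 6))) = Mul(2, 2) = 4)
Mul(-1, Function('G')(A, N)) = Mul(-1, 4) = -4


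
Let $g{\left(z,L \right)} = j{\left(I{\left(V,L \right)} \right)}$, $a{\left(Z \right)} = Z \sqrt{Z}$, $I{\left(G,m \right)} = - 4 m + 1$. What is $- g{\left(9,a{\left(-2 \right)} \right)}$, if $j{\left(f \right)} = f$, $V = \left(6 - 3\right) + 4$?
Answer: $-1 - 8 i \sqrt{2} \approx -1.0 - 11.314 i$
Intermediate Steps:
$V = 7$ ($V = 3 + 4 = 7$)
$I{\left(G,m \right)} = 1 - 4 m$
$a{\left(Z \right)} = Z^{\frac{3}{2}}$
$g{\left(z,L \right)} = 1 - 4 L$
$- g{\left(9,a{\left(-2 \right)} \right)} = - (1 - 4 \left(-2\right)^{\frac{3}{2}}) = - (1 - 4 \left(- 2 i \sqrt{2}\right)) = - (1 + 8 i \sqrt{2}) = -1 - 8 i \sqrt{2}$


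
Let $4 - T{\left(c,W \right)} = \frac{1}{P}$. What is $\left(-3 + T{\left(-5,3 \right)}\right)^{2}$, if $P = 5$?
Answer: $\frac{16}{25} \approx 0.64$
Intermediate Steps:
$T{\left(c,W \right)} = \frac{19}{5}$ ($T{\left(c,W \right)} = 4 - \frac{1}{5} = \frac{19}{5}$)
$\left(-3 + T{\left(-5,3 \right)}\right)^{2} = \left(-3 + \frac{19}{5}\right)^{2} = \left(\frac{4}{5}\right)^{2} = \frac{16}{25}$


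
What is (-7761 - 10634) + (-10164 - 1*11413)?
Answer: -39972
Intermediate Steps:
(-7761 - 10634) + (-10164 - 1*11413) = -18395 + (-10164 - 11413) = -18395 - 21577 = -39972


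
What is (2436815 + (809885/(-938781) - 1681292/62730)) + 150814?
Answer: 2821910175791642/1090550595 ≈ 2.5876e+6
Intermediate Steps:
(2436815 + (809885/(-938781) - 1681292/62730)) + 150814 = (2436815 + (809885*(-1/938781) - 1681292*1/62730)) + 150814 = (2436815 + (-809885/938781 - 840646/31365)) + 150814 = (2436815 - 30169797613/1090550595) + 150814 = 2657439878357312/1090550595 + 150814 = 2821910175791642/1090550595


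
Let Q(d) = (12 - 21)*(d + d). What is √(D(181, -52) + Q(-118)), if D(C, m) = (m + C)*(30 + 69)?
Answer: 3*√1655 ≈ 122.05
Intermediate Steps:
D(C, m) = 99*C + 99*m (D(C, m) = (C + m)*99 = 99*C + 99*m)
Q(d) = -18*d
√(D(181, -52) + Q(-118)) = √((99*181 + 99*(-52)) - 18*(-118)) = √((17919 - 5148) + 2124) = √(12771 + 2124) = √14895 = 3*√1655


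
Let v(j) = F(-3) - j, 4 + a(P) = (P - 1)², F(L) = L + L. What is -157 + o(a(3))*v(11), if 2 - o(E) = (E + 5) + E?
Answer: -106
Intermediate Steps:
F(L) = 2*L
a(P) = -4 + (-1 + P)² (a(P) = -4 + (P - 1)² = -4 + (-1 + P)²)
v(j) = -6 - j (v(j) = 2*(-3) - j = -6 - j)
o(E) = -3 - 2*E (o(E) = 2 - ((E + 5) + E) = 2 - ((5 + E) + E) = 2 - (5 + 2*E) = 2 + (-5 - 2*E) = -3 - 2*E)
-157 + o(a(3))*v(11) = -157 + (-3 - 2*(-4 + (-1 + 3)²))*(-6 - 1*11) = -157 + (-3 - 2*(-4 + 2²))*(-6 - 11) = -157 + (-3 - 2*(-4 + 4))*(-17) = -157 + (-3 - 2*0)*(-17) = -157 + (-3 + 0)*(-17) = -157 - 3*(-17) = -157 + 51 = -106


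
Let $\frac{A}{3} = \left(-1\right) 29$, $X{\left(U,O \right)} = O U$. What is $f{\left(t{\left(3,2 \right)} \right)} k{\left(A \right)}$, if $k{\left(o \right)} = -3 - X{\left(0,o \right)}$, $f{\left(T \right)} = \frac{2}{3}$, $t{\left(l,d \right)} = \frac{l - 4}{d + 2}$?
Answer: $-2$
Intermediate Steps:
$t{\left(l,d \right)} = \frac{-4 + l}{2 + d}$
$f{\left(T \right)} = \frac{2}{3}$ ($f{\left(T \right)} = 2 \cdot \frac{1}{3} = \frac{2}{3}$)
$A = -87$ ($A = 3 \left(\left(-1\right) 29\right) = 3 \left(-29\right) = -87$)
$k{\left(o \right)} = -3$ ($k{\left(o \right)} = -3 - o 0 = -3 - 0 = -3 + 0 = -3$)
$f{\left(t{\left(3,2 \right)} \right)} k{\left(A \right)} = \frac{2}{3} \left(-3\right) = -2$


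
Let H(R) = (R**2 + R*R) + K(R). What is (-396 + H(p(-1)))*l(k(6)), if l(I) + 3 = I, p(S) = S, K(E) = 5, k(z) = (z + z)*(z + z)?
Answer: -54849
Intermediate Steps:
k(z) = 4*z**2 (k(z) = (2*z)*(2*z) = 4*z**2)
l(I) = -3 + I
H(R) = 5 + 2*R**2 (H(R) = (R**2 + R*R) + 5 = (R**2 + R**2) + 5 = 2*R**2 + 5 = 5 + 2*R**2)
(-396 + H(p(-1)))*l(k(6)) = (-396 + (5 + 2*(-1)**2))*(-3 + 4*6**2) = (-396 + (5 + 2*1))*(-3 + 4*36) = (-396 + (5 + 2))*(-3 + 144) = (-396 + 7)*141 = -389*141 = -54849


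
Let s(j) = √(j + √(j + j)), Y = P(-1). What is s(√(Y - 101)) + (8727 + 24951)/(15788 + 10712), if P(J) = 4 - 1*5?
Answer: 16839/13250 + √(I*√102 + 2^(¾)*51^(¼)*√I) ≈ 4.1718 + 2.2885*I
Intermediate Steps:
P(J) = -1 (P(J) = 4 - 5 = -1)
Y = -1
s(j) = √(j + √2*√j) (s(j) = √(j + √(2*j)) = √(j + √2*√j))
s(√(Y - 101)) + (8727 + 24951)/(15788 + 10712) = √(√(-1 - 101) + √2*√(√(-1 - 101))) + (8727 + 24951)/(15788 + 10712) = √(√(-102) + √2*√(√(-102))) + 33678/26500 = √(I*√102 + √2*√(I*√102)) + 33678*(1/26500) = √(I*√102 + √2*(102^(¼)*√I)) + 16839/13250 = √(I*√102 + 2^(¾)*51^(¼)*√I) + 16839/13250 = 16839/13250 + √(I*√102 + 2^(¾)*51^(¼)*√I)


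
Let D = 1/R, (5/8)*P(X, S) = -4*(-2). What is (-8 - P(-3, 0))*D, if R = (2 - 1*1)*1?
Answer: -104/5 ≈ -20.800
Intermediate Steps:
P(X, S) = 64/5 (P(X, S) = 8*(-4*(-2))/5 = (8/5)*8 = 64/5)
R = 1 (R = (2 - 1)*1 = 1*1 = 1)
D = 1 (D = 1/1 = 1)
(-8 - P(-3, 0))*D = (-8 - 1*64/5)*1 = (-8 - 64/5)*1 = -104/5*1 = -104/5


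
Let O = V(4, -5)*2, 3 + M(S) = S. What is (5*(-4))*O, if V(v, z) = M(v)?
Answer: -40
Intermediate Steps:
M(S) = -3 + S
V(v, z) = -3 + v
O = 2 (O = (-3 + 4)*2 = 1*2 = 2)
(5*(-4))*O = (5*(-4))*2 = -20*2 = -40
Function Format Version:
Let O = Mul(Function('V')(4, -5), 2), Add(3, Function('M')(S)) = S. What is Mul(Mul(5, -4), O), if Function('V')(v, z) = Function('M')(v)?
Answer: -40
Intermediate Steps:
Function('M')(S) = Add(-3, S)
Function('V')(v, z) = Add(-3, v)
O = 2 (O = Mul(Add(-3, 4), 2) = Mul(1, 2) = 2)
Mul(Mul(5, -4), O) = Mul(Mul(5, -4), 2) = Mul(-20, 2) = -40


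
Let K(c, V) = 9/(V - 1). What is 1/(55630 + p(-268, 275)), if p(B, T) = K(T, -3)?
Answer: 4/222511 ≈ 1.7977e-5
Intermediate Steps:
K(c, V) = 9/(-1 + V)
p(B, T) = -9/4 (p(B, T) = 9/(-1 - 3) = 9/(-4) = 9*(-1/4) = -9/4)
1/(55630 + p(-268, 275)) = 1/(55630 - 9/4) = 1/(222511/4) = 4/222511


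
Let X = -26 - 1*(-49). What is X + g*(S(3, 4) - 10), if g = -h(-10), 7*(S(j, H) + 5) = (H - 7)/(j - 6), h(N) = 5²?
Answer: 2761/7 ≈ 394.43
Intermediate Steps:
h(N) = 25
S(j, H) = -5 + (-7 + H)/(7*(-6 + j)) (S(j, H) = -5 + ((H - 7)/(j - 6))/7 = -5 + ((-7 + H)/(-6 + j))/7 = -5 + (-7 + H)/(7*(-6 + j)))
g = -25 (g = -1*25 = -25)
X = 23 (X = -26 + 49 = 23)
X + g*(S(3, 4) - 10) = 23 - 25*((203 + 4 - 35*3)/(7*(-6 + 3)) - 10) = 23 - 25*((⅐)*(203 + 4 - 105)/(-3) - 10) = 23 - 25*((⅐)*(-⅓)*102 - 10) = 23 - 25*(-34/7 - 10) = 23 - 25*(-104/7) = 23 + 2600/7 = 2761/7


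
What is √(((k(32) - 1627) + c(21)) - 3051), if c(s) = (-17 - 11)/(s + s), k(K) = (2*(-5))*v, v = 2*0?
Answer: 22*I*√87/3 ≈ 68.401*I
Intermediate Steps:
v = 0
k(K) = 0 (k(K) = (2*(-5))*0 = -10*0 = 0)
c(s) = -14/s (c(s) = -28*1/(2*s) = -14/s)
√(((k(32) - 1627) + c(21)) - 3051) = √(((0 - 1627) - 14/21) - 3051) = √((-1627 - 14*1/21) - 3051) = √((-1627 - ⅔) - 3051) = √(-4883/3 - 3051) = √(-14036/3) = 22*I*√87/3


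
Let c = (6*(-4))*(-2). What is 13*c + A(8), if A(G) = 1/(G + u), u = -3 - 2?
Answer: 1873/3 ≈ 624.33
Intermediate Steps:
u = -5
A(G) = 1/(-5 + G) (A(G) = 1/(G - 5) = 1/(-5 + G))
c = 48 (c = -24*(-2) = 48)
13*c + A(8) = 13*48 + 1/(-5 + 8) = 624 + 1/3 = 624 + ⅓ = 1873/3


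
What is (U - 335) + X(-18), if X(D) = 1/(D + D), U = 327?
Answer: -289/36 ≈ -8.0278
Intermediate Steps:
X(D) = 1/(2*D)
(U - 335) + X(-18) = (327 - 335) + (1/2)/(-18) = -8 + (1/2)*(-1/18) = -8 - 1/36 = -289/36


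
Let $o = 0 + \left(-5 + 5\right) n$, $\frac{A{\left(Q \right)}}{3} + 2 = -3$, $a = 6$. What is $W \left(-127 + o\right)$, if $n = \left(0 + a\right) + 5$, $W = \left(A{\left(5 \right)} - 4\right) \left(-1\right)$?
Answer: $-2413$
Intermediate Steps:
$A{\left(Q \right)} = -15$ ($A{\left(Q \right)} = -6 + 3 \left(-3\right) = -6 - 9 = -15$)
$W = 19$ ($W = \left(-15 - 4\right) \left(-1\right) = \left(-19\right) \left(-1\right) = 19$)
$n = 11$ ($n = \left(0 + 6\right) + 5 = 6 + 5 = 11$)
$o = 0$ ($o = 0 + \left(-5 + 5\right) 11 = 0 + 0 \cdot 11 = 0 + 0 = 0$)
$W \left(-127 + o\right) = 19 \left(-127 + 0\right) = 19 \left(-127\right) = -2413$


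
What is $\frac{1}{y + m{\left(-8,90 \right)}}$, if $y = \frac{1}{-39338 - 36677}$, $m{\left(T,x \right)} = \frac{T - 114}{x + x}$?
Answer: $- \frac{1368270}{927401} \approx -1.4754$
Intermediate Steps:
$m{\left(T,x \right)} = \frac{-114 + T}{2 x}$
$y = - \frac{1}{76015}$ ($y = \frac{1}{-76015} = - \frac{1}{76015} \approx -1.3155 \cdot 10^{-5}$)
$\frac{1}{y + m{\left(-8,90 \right)}} = \frac{1}{- \frac{1}{76015} + \frac{-114 - 8}{2 \cdot 90}} = \frac{1}{- \frac{1}{76015} + \frac{1}{2} \cdot \frac{1}{90} \left(-122\right)} = \frac{1}{- \frac{1}{76015} - \frac{61}{90}} = \frac{1}{- \frac{927401}{1368270}} = - \frac{1368270}{927401}$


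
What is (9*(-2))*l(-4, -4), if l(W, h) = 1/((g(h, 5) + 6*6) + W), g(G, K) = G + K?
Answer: -6/11 ≈ -0.54545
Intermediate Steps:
l(W, h) = 1/(41 + W + h) (l(W, h) = 1/(((h + 5) + 6*6) + W) = 1/(((5 + h) + 36) + W) = 1/((41 + h) + W) = 1/(41 + W + h))
(9*(-2))*l(-4, -4) = (9*(-2))/(41 - 4 - 4) = -18/33 = -18*1/33 = -6/11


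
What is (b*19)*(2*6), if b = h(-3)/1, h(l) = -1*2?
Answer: -456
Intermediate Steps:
h(l) = -2
b = -2 (b = -2/1 = -2*1 = -2)
(b*19)*(2*6) = (-2*19)*(2*6) = -38*12 = -456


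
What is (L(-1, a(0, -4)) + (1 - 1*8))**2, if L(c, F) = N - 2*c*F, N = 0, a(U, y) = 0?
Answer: 49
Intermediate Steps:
L(c, F) = -2*F*c (L(c, F) = 0 - 2*c*F = 0 - 2*F*c = -2*F*c)
(L(-1, a(0, -4)) + (1 - 1*8))**2 = (-2*0*(-1) + (1 - 1*8))**2 = (0 + (1 - 8))**2 = (0 - 7)**2 = (-7)**2 = 49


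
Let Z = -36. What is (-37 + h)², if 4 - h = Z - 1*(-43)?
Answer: 1600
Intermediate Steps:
h = -3 (h = 4 - (-36 - 1*(-43)) = 4 - (-36 + 43) = 4 - 1*7 = 4 - 7 = -3)
(-37 + h)² = (-37 - 3)² = (-40)² = 1600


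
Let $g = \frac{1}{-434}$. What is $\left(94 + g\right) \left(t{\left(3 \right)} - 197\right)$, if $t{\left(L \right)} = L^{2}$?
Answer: $- \frac{3834730}{217} \approx -17672.0$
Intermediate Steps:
$g = - \frac{1}{434} \approx -0.0023041$
$\left(94 + g\right) \left(t{\left(3 \right)} - 197\right) = \left(94 - \frac{1}{434}\right) \left(3^{2} - 197\right) = \frac{40795 \left(9 - 197\right)}{434} = \frac{40795}{434} \left(-188\right) = - \frac{3834730}{217}$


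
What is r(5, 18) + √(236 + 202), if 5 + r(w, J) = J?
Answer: 13 + √438 ≈ 33.928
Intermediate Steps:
r(w, J) = -5 + J
r(5, 18) + √(236 + 202) = (-5 + 18) + √(236 + 202) = 13 + √438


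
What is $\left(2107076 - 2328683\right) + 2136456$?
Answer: $1914849$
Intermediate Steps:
$\left(2107076 - 2328683\right) + 2136456 = -221607 + 2136456 = 1914849$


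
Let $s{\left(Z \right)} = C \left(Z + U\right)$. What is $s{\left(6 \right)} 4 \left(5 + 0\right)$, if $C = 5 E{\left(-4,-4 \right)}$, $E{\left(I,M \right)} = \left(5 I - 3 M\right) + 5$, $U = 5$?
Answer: $-3300$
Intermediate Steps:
$E{\left(I,M \right)} = 5 - 3 M + 5 I$ ($E{\left(I,M \right)} = \left(- 3 M + 5 I\right) + 5 = 5 - 3 M + 5 I$)
$C = -15$ ($C = 5 \left(5 - -12 + 5 \left(-4\right)\right) = 5 \left(5 + 12 - 20\right) = 5 \left(-3\right) = -15$)
$s{\left(Z \right)} = -75 - 15 Z$ ($s{\left(Z \right)} = - 15 \left(Z + 5\right) = - 15 \left(5 + Z\right) = -75 - 15 Z$)
$s{\left(6 \right)} 4 \left(5 + 0\right) = \left(-75 - 90\right) 4 \left(5 + 0\right) = \left(-75 - 90\right) 4 \cdot 5 = \left(-165\right) 20 = -3300$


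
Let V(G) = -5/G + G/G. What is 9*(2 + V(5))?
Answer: 18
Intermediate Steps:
V(G) = 1 - 5/G (V(G) = -5/G + 1 = 1 - 5/G)
9*(2 + V(5)) = 9*(2 + (-5 + 5)/5) = 9*(2 + (1/5)*0) = 9*(2 + 0) = 9*2 = 18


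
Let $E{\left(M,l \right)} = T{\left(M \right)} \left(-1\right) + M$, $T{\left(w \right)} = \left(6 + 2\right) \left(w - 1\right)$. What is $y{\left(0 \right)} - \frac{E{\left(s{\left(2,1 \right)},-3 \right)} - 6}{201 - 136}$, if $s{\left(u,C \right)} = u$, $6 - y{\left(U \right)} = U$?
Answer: $\frac{402}{65} \approx 6.1846$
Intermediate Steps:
$T{\left(w \right)} = -8 + 8 w$ ($T{\left(w \right)} = 8 \left(-1 + w\right) = -8 + 8 w$)
$y{\left(U \right)} = 6 - U$
$E{\left(M,l \right)} = 8 - 7 M$ ($E{\left(M,l \right)} = \left(-8 + 8 M\right) \left(-1\right) + M = \left(8 - 8 M\right) + M = 8 - 7 M$)
$y{\left(0 \right)} - \frac{E{\left(s{\left(2,1 \right)},-3 \right)} - 6}{201 - 136} = \left(6 - 0\right) - \frac{\left(8 - 14\right) - 6}{201 - 136} = \left(6 + 0\right) - \frac{\left(8 - 14\right) - 6}{65} = 6 - \left(-6 - 6\right) \frac{1}{65} = 6 - \left(-12\right) \frac{1}{65} = 6 - - \frac{12}{65} = 6 + \frac{12}{65} = \frac{402}{65}$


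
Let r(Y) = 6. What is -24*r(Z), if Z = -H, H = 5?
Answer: -144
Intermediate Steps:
Z = -5 (Z = -1*5 = -5)
-24*r(Z) = -24*6 = -144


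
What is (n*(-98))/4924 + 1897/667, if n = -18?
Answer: 2629354/821077 ≈ 3.2023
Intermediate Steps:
(n*(-98))/4924 + 1897/667 = -18*(-98)/4924 + 1897/667 = 1764*(1/4924) + 1897*(1/667) = 441/1231 + 1897/667 = 2629354/821077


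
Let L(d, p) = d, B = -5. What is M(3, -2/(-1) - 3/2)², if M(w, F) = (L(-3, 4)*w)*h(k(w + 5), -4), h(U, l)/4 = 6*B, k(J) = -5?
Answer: 1166400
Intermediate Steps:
h(U, l) = -120 (h(U, l) = 4*(6*(-5)) = 4*(-30) = -120)
M(w, F) = 360*w (M(w, F) = -3*w*(-120) = 360*w)
M(3, -2/(-1) - 3/2)² = (360*3)² = 1080² = 1166400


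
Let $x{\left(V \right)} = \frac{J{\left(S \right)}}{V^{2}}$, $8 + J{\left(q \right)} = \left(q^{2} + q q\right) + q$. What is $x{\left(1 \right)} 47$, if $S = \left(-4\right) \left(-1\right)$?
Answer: $1316$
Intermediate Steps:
$S = 4$
$J{\left(q \right)} = -8 + q + 2 q^{2}$ ($J{\left(q \right)} = -8 + \left(\left(q^{2} + q q\right) + q\right) = -8 + \left(\left(q^{2} + q^{2}\right) + q\right) = -8 + \left(2 q^{2} + q\right) = -8 + \left(q + 2 q^{2}\right) = -8 + q + 2 q^{2}$)
$x{\left(V \right)} = \frac{28}{V^{2}}$ ($x{\left(V \right)} = \frac{-8 + 4 + 2 \cdot 4^{2}}{V^{2}} = \frac{-8 + 4 + 2 \cdot 16}{V^{2}} = \frac{-8 + 4 + 32}{V^{2}} = \frac{28}{V^{2}}$)
$x{\left(1 \right)} 47 = 28 \cdot 1^{-2} \cdot 47 = 28 \cdot 1 \cdot 47 = 28 \cdot 47 = 1316$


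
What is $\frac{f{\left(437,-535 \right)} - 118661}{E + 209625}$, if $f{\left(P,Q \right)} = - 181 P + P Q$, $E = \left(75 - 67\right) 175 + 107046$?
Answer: $- \frac{431553}{318071} \approx -1.3568$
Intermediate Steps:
$E = 108446$ ($E = 8 \cdot 175 + 107046 = 1400 + 107046 = 108446$)
$\frac{f{\left(437,-535 \right)} - 118661}{E + 209625} = \frac{437 \left(-181 - 535\right) - 118661}{108446 + 209625} = \frac{437 \left(-716\right) - 118661}{318071} = \left(-312892 - 118661\right) \frac{1}{318071} = \left(-431553\right) \frac{1}{318071} = - \frac{431553}{318071}$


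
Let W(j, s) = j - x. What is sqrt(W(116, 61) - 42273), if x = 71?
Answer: 6*I*sqrt(1173) ≈ 205.49*I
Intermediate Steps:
W(j, s) = -71 + j (W(j, s) = j - 1*71 = j - 71 = -71 + j)
sqrt(W(116, 61) - 42273) = sqrt((-71 + 116) - 42273) = sqrt(45 - 42273) = sqrt(-42228) = 6*I*sqrt(1173)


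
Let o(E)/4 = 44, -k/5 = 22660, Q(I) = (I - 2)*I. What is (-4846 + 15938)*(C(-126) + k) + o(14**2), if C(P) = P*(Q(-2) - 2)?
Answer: -1265108976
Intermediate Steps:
Q(I) = I*(-2 + I) (Q(I) = (-2 + I)*I = I*(-2 + I))
k = -113300 (k = -5*22660 = -113300)
o(E) = 176 (o(E) = 4*44 = 176)
C(P) = 6*P (C(P) = P*(-2*(-2 - 2) - 2) = P*(-2*(-4) - 2) = P*(8 - 2) = P*6 = 6*P)
(-4846 + 15938)*(C(-126) + k) + o(14**2) = (-4846 + 15938)*(6*(-126) - 113300) + 176 = 11092*(-756 - 113300) + 176 = 11092*(-114056) + 176 = -1265109152 + 176 = -1265108976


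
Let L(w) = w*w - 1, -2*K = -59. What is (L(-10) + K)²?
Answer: 66049/4 ≈ 16512.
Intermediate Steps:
K = 59/2 (K = -½*(-59) = 59/2 ≈ 29.500)
L(w) = -1 + w² (L(w) = w² - 1 = -1 + w²)
(L(-10) + K)² = ((-1 + (-10)²) + 59/2)² = ((-1 + 100) + 59/2)² = (99 + 59/2)² = (257/2)² = 66049/4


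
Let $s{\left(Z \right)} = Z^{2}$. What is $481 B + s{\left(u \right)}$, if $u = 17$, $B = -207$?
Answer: $-99278$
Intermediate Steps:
$481 B + s{\left(u \right)} = 481 \left(-207\right) + 17^{2} = -99567 + 289 = -99278$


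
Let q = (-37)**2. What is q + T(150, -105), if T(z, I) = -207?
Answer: 1162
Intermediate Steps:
q = 1369
q + T(150, -105) = 1369 - 207 = 1162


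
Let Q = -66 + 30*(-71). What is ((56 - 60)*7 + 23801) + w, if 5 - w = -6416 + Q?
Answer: 32390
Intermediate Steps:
Q = -2196 (Q = -66 - 2130 = -2196)
w = 8617 (w = 5 - (-6416 - 2196) = 5 - 1*(-8612) = 5 + 8612 = 8617)
((56 - 60)*7 + 23801) + w = ((56 - 60)*7 + 23801) + 8617 = (-4*7 + 23801) + 8617 = (-28 + 23801) + 8617 = 23773 + 8617 = 32390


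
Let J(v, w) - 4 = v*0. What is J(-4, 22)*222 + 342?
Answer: 1230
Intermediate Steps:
J(v, w) = 4 (J(v, w) = 4 + v*0 = 4 + 0 = 4)
J(-4, 22)*222 + 342 = 4*222 + 342 = 888 + 342 = 1230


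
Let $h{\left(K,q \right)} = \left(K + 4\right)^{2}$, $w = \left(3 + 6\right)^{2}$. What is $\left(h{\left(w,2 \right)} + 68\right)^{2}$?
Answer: $53187849$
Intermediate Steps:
$w = 81$ ($w = 9^{2} = 81$)
$h{\left(K,q \right)} = \left(4 + K\right)^{2}$
$\left(h{\left(w,2 \right)} + 68\right)^{2} = \left(\left(4 + 81\right)^{2} + 68\right)^{2} = \left(85^{2} + 68\right)^{2} = \left(7225 + 68\right)^{2} = 7293^{2} = 53187849$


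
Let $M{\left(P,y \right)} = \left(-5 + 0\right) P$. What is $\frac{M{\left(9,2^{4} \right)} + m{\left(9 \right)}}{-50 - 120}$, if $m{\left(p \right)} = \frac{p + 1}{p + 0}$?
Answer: $\frac{79}{306} \approx 0.25817$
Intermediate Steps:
$m{\left(p \right)} = \frac{1 + p}{p}$
$M{\left(P,y \right)} = - 5 P$
$\frac{M{\left(9,2^{4} \right)} + m{\left(9 \right)}}{-50 - 120} = \frac{\left(-5\right) 9 + \frac{1 + 9}{9}}{-50 - 120} = \frac{-45 + \frac{1}{9} \cdot 10}{-170} = - \frac{-45 + \frac{10}{9}}{170} = \left(- \frac{1}{170}\right) \left(- \frac{395}{9}\right) = \frac{79}{306}$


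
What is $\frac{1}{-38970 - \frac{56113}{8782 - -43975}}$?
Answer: $- \frac{52757}{2055996403} \approx -2.566 \cdot 10^{-5}$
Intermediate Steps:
$\frac{1}{-38970 - \frac{56113}{8782 - -43975}} = \frac{1}{-38970 - \frac{56113}{8782 + 43975}} = \frac{1}{-38970 - \frac{56113}{52757}} = \frac{1}{- \frac{2055996403}{52757}} = - \frac{52757}{2055996403}$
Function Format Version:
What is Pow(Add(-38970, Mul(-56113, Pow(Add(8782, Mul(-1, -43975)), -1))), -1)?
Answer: Rational(-52757, 2055996403) ≈ -2.5660e-5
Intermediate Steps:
Pow(Add(-38970, Mul(-56113, Pow(Add(8782, Mul(-1, -43975)), -1))), -1) = Pow(Add(-38970, Mul(-56113, Pow(Add(8782, 43975), -1))), -1) = Pow(Add(-38970, Mul(-56113, Pow(52757, -1))), -1) = Pow(Add(-38970, Mul(-56113, Rational(1, 52757))), -1) = Pow(Add(-38970, Rational(-56113, 52757)), -1) = Pow(Rational(-2055996403, 52757), -1) = Rational(-52757, 2055996403)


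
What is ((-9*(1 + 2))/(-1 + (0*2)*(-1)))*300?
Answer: 8100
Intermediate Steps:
((-9*(1 + 2))/(-1 + (0*2)*(-1)))*300 = ((-9*3)/(-1 + 0*(-1)))*300 = -27/(-1 + 0)*300 = -27/(-1)*300 = -27*(-1)*300 = 27*300 = 8100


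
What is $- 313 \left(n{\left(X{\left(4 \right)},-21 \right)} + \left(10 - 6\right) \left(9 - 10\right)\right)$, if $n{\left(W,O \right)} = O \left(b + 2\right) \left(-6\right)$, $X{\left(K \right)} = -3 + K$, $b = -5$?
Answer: $119566$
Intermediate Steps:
$n{\left(W,O \right)} = 18 O$ ($n{\left(W,O \right)} = O \left(-5 + 2\right) \left(-6\right) = O \left(-3\right) \left(-6\right) = - 3 O \left(-6\right) = 18 O$)
$- 313 \left(n{\left(X{\left(4 \right)},-21 \right)} + \left(10 - 6\right) \left(9 - 10\right)\right) = - 313 \left(18 \left(-21\right) + \left(10 - 6\right) \left(9 - 10\right)\right) = - 313 \left(-378 + \left(10 - 6\right) \left(-1\right)\right) = - 313 \left(-378 + 4 \left(-1\right)\right) = - 313 \left(-378 - 4\right) = \left(-313\right) \left(-382\right) = 119566$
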